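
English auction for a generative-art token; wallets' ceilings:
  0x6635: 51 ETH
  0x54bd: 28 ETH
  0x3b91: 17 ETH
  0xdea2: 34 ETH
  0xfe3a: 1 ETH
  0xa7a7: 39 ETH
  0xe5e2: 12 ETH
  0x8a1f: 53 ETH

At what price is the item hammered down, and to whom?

Rule: the price rises until one bidder remains; the winner pays the price at which the last rival dropped out.
Limits in order: 53 (0x8a1f) > 51 (0x6635) > 39 (0xa7a7) > 34 (0xdea2) > 28 (0x54bd) > 17 (0x3b91) > …
0x6635 is the last rival to drop out, at 51 ETH; 0x8a1f remains and wins at that price.

0x8a1f wins at 51 ETH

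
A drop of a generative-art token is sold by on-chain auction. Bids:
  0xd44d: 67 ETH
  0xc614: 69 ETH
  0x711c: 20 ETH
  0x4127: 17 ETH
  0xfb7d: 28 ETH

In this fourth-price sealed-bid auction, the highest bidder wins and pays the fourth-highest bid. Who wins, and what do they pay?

0xc614 pays 20 ETH

Bids in order: 69 (0xc614) > 67 (0xd44d) > 28 (0xfb7d) > 20 (0x711c) > 17 (0x4127)
0xc614 wins; payment is bid #4 in the ranking = 20 ETH.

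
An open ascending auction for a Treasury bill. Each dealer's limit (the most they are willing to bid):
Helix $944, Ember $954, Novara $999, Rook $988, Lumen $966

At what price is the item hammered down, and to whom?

Ascending (English) auction: the price rises until one bidder remains; the winner pays the price at which the last rival dropped out.
Limits ranked: 999 (Novara) > 988 (Rook) > 966 (Lumen) > 954 (Ember) > 944 (Helix)
Rook is the last rival to drop out, at $988; Novara remains and wins at that price.

Novara wins at $988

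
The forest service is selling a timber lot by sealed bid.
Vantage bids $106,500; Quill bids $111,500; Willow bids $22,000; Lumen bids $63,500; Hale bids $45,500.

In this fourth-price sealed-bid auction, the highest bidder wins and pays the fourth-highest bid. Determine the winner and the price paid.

Bids in order: 111,500 (Quill) > 106,500 (Vantage) > 63,500 (Lumen) > 45,500 (Hale) > 22,000 (Willow)
Quill is highest; pays the fourth-highest bid, $45,500.

Quill pays $45,500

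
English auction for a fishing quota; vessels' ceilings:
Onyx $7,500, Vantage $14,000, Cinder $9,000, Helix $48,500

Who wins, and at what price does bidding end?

Helix wins at $14,000

Sorting limits: 48,500 (Helix) > 14,000 (Vantage) > 9,000 (Cinder) > 7,500 (Onyx)
Vantage is the last rival to drop out, at $14,000; Helix remains and wins at that price.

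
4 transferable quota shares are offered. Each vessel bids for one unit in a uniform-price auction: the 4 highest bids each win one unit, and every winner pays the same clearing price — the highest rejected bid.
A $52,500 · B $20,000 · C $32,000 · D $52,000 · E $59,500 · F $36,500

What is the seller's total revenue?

Total revenue: $128,000

Bids ranked high→low: 59,500 (E), 52,500 (A), 52,000 (D), 36,500 (F), 32,000 (C), 20,000 (B)
Top 4: E, A, D, F.
Clearing price = highest rejected bid = $32,000.
Total revenue = 4 × $32,000 = $128,000.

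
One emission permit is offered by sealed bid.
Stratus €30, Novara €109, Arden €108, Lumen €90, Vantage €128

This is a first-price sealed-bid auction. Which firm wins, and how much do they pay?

Vantage pays €128

Sorting bids: 128 (Vantage) > 109 (Novara) > 108 (Arden) > 90 (Lumen) > 30 (Stratus)
Vantage is highest → pays own bid, €128.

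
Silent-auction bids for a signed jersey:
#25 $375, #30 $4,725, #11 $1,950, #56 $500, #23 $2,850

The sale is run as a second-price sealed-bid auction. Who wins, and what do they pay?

#30 pays $2,850

Bids in order: 4,725 (#30) > 2,850 (#23) > 1,950 (#11) > 500 (#56) > 375 (#25)
Second-price: #30 pays #23's bid of $2,850.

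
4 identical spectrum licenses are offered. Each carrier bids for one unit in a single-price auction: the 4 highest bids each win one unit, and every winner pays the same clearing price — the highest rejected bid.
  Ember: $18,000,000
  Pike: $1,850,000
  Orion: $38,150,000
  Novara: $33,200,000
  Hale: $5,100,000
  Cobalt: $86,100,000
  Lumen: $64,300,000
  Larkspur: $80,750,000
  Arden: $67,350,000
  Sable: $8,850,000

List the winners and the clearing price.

Cobalt, Larkspur, Arden, Lumen; each pays $38,150,000

Ordering the bids: 86,100,000 (Cobalt), 80,750,000 (Larkspur), 67,350,000 (Arden), 64,300,000 (Lumen), 38,150,000 (Orion), 33,200,000 (Novara), …
The 4 highest are Cobalt, Larkspur, Arden, Lumen.
First losing bid is Orion's $38,150,000, which sets the uniform price.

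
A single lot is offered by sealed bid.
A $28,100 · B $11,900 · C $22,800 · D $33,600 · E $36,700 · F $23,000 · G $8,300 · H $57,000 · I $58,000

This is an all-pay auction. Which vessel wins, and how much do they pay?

Bids in order: 58,000 (I) > 57,000 (H) > 36,700 (E) > 33,600 (D) > 28,100 (A) > 23,000 (F) > …
I is highest and takes the item; every bidder forfeits their bid.

I pays $58,000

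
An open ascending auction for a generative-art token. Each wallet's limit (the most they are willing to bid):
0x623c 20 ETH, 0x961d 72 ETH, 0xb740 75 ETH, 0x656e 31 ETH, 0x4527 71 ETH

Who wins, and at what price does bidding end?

0xb740 wins at 72 ETH

Limits in order: 75 (0xb740) > 72 (0x961d) > 71 (0x4527) > 31 (0x656e) > 20 (0x623c)
Once the price passes 72 ETH, only 0xb740 is left; the hammer falls at 0x961d's limit of 72 ETH.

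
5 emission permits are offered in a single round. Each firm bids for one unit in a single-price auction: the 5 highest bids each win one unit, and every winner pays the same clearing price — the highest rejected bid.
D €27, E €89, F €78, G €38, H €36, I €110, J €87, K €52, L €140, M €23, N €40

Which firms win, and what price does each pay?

Bids ranked high→low: 140 (L), 110 (I), 89 (E), 87 (J), 78 (F), 52 (K), 40 (N), …
Winners (5 units): L, I, E, J, F.
Clearing price = highest rejected bid = €52.

L, I, E, J, F; each pays €52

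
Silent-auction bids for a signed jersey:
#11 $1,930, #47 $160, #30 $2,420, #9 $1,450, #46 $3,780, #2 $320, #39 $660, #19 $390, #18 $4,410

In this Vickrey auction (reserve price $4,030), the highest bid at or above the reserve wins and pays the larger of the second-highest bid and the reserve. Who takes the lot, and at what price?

Vickrey auction (reserve price $4,030): the highest bid at or above the reserve wins and pays the larger of the second-highest bid and the reserve.
Bids in order: 4,410 (#18) > 3,780 (#46) > 2,420 (#30) > 1,930 (#11) > 1,450 (#9) > 660 (#39) > …
#18 has the top bid at or above the reserve ($4,410).
Second-highest bid $3,780 is below the reserve $4,030, so the reserve binds → payment $4,030.

#18 pays $4,030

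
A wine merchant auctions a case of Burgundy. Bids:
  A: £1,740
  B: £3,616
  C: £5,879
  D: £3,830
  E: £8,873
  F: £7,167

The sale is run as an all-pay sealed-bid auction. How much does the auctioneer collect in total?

Total revenue: £31,105

Rule: the highest bidder wins the item, but every bidder pays their own bid.
Bids ranked: 8,873 (E) > 7,167 (F) > 5,879 (C) > 3,830 (D) > 3,616 (B) > 1,740 (A)
E wins with the top bid; all bids are sunk regardless.
Every bidder forfeits their bid regardless of winning.
Revenue = 1,740 + 3,616 + 5,879 + 3,830 + 8,873 + 7,167 = £31,105.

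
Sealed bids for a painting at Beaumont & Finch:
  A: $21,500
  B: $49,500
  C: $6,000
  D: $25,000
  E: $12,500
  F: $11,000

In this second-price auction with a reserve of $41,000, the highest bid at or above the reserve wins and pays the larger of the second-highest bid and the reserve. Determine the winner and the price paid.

Sorting bids: 49,500 (B) > 25,000 (D) > 21,500 (A) > 12,500 (E) > 11,000 (F) > 6,000 (C)
Highest eligible bid: B at $49,500.
max(second-highest $25,000, reserve $41,000) = $41,000.

B pays $41,000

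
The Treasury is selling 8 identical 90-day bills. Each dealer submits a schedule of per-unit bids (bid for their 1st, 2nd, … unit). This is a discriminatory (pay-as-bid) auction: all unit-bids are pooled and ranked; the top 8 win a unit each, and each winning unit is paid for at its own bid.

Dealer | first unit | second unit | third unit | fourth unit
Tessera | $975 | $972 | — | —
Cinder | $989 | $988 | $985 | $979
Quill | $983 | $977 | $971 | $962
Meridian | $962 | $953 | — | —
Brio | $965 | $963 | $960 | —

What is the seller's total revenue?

Total revenue: $7,848

Pooled unit-bids ranked (top 8): 989 (Cinder-1), 988 (Cinder-2), 985 (Cinder-3), 983 (Quill-1), 979 (Cinder-4), 977 (Quill-2), 975 (Tessera-1), 972 (Tessera-2)
Next rejected bid: $971 (not a price — pay-as-bid).
Each winning unit pays its own bid.
Revenue = 989 + 988 + 985 + 983 + 979 + 977 + 975 + 972 = $7,848.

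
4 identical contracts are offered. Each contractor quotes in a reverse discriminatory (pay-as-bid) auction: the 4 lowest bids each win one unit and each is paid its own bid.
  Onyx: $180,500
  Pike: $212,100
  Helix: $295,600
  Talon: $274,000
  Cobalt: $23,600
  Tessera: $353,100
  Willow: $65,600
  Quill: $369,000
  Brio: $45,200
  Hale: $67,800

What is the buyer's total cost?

Total cost: $202,200

Bids ranked low→high: 23,600 (Cobalt), 45,200 (Brio), 65,600 (Willow), 67,800 (Hale), 180,500 (Onyx), 212,100 (Pike), …
The 4 lowest are Cobalt, Brio, Willow, Hale.
Total cost = 23,600 + 45,200 + 65,600 + 67,800 = $202,200.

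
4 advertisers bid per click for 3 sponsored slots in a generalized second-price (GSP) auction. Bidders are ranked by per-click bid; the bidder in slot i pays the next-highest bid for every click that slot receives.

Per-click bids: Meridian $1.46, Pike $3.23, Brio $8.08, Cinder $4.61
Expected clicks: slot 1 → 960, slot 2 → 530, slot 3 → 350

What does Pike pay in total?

Sorting advertisers: $8.08 (Brio) > $4.61 (Cinder) > $3.23 (Pike) > $1.46 (Meridian)
Pike holds slot 3 → pays next bid $1.46 × 350 clicks = $511.00.

Pike pays $511.00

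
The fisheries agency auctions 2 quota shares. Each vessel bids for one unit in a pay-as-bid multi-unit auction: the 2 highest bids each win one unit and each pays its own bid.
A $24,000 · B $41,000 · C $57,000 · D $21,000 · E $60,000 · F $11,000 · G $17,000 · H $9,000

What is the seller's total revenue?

Total revenue: $117,000

Bids ranked high→low: 60,000 (E), 57,000 (C), 41,000 (B), 24,000 (A), …
The 2 highest are E, C.
Total revenue = 60,000 + 57,000 = $117,000.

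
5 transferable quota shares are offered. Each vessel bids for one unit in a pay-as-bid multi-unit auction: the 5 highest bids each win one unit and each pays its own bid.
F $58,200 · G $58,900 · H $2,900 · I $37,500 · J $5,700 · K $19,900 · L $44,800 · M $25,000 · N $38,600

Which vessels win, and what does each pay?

Sorting: 58,900 (G), 58,200 (F), 44,800 (L), 38,600 (N), 37,500 (I), 25,000 (M), 19,900 (K), …
Winners (5 units): G, F, L, N, I.
Each winner pays its own bid: G $58,900, F $58,200, L $44,800, N $38,600, I $37,500.

G $58,900, F $58,200, L $44,800, N $38,600, I $37,500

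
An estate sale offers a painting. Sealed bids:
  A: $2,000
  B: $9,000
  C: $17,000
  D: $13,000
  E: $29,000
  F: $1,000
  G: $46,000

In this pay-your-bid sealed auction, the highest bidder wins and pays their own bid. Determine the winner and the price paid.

G pays $46,000

Sorting bids: 46,000 (G) > 29,000 (E) > 17,000 (C) > 13,000 (D) > 9,000 (B) > 2,000 (A) > …
G has the highest bid and pays exactly that: $46,000.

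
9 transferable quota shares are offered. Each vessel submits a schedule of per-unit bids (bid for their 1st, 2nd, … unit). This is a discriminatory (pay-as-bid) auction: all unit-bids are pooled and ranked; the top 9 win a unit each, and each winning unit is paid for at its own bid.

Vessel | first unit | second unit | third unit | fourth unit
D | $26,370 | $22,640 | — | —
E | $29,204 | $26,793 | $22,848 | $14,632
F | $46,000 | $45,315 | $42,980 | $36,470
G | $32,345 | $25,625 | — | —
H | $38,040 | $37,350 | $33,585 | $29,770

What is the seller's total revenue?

Pooled unit-bids ranked (top 9): 46,000 (F-1), 45,315 (F-2), 42,980 (F-3), 38,040 (H-1), 37,350 (H-2), 36,470 (F-4), 33,585 (H-3), 32,345 (G-1), 29,770 (H-4)
Next rejected bid: $29,204 (not a price — pay-as-bid).
Each winning unit pays its own bid.
Revenue = 46,000 + 45,315 + 42,980 + 38,040 + 37,350 + 36,470 + 33,585 + 32,345 + 29,770 = $341,855.

Total revenue: $341,855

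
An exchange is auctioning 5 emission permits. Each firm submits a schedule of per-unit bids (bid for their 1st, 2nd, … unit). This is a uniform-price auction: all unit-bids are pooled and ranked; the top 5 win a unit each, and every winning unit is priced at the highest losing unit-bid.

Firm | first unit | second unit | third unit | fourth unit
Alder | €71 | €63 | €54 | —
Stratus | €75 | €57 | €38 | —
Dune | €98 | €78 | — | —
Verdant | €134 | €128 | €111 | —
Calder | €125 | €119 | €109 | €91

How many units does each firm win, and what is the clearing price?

Calder 2, Verdant 3; clearing price €109

Merging the schedules and taking the best 5: 134 (Verdant-1), 128 (Verdant-2), 125 (Calder-1), 119 (Calder-2), 111 (Verdant-3)
The (k+1)-th unit-bid is €109.
Allocation: Calder 2, Verdant 3.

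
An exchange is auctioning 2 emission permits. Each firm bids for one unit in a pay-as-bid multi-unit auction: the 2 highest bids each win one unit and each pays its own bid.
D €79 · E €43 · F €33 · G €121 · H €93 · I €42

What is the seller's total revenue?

Total revenue: €214

Sorting: 121 (G), 93 (H), 79 (D), 43 (E), …
Top 2: G, H.
Total revenue = 121 + 93 = €214.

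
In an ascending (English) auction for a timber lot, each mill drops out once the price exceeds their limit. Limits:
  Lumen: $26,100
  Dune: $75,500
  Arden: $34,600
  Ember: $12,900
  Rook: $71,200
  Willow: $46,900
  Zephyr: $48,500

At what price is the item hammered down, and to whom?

Dune wins at $71,200

Ascending (English) auction: the price rises until one bidder remains; the winner pays the price at which the last rival dropped out.
Limits in order: 75,500 (Dune) > 71,200 (Rook) > 48,500 (Zephyr) > 46,900 (Willow) > 34,600 (Arden) > 26,100 (Lumen) > …
Rook is the last rival to drop out, at $71,200; Dune remains and wins at that price.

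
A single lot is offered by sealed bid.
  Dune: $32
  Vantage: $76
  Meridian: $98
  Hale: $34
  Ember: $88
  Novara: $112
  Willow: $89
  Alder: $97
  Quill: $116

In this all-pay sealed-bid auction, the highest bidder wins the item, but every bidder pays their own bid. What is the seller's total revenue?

Bids ranked: 116 (Quill) > 112 (Novara) > 98 (Meridian) > 97 (Alder) > 89 (Willow) > 88 (Ember) > …
Every bidder forfeits their bid regardless of winning.
Revenue = 32 + 76 + 98 + 34 + 88 + 112 + 89 + 97 + 116 = $742.

Total revenue: $742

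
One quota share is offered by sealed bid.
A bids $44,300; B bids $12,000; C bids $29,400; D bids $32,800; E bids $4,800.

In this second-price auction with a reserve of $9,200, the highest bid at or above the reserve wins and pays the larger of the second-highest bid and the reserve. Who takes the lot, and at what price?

A pays $32,800

Rule: the highest bid at or above the reserve wins and pays the larger of the second-highest bid and the reserve.
Bids ranked: 44,300 (A) > 32,800 (D) > 29,400 (C) > 12,000 (B) > 4,800 (E)
Highest eligible bid: A at $44,300.
Second-highest bid $32,800 exceeds the reserve $9,200 → payment $32,800.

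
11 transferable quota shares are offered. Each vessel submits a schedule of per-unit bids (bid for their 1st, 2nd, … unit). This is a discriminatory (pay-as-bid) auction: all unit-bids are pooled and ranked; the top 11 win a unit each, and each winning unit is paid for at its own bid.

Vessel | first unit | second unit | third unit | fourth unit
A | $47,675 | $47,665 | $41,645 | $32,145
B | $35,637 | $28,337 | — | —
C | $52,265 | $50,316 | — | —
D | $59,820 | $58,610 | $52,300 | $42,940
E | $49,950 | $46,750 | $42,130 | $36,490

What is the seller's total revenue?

Pooled unit-bids ranked (top 11): 59,820 (D-1), 58,610 (D-2), 52,300 (D-3), 52,265 (C-1), 50,316 (C-2), 49,950 (E-1), 47,675 (A-1), 47,665 (A-2), 46,750 (E-2), 42,940 (D-4), 42,130 (E-3)
Next rejected bid: $41,645 (not a price — pay-as-bid).
Each winning unit pays its own bid.
Revenue = 59,820 + 58,610 + 52,300 + 52,265 + 50,316 + 49,950 + 47,675 + 47,665 + 46,750 + 42,940 + 42,130 = $550,421.

Total revenue: $550,421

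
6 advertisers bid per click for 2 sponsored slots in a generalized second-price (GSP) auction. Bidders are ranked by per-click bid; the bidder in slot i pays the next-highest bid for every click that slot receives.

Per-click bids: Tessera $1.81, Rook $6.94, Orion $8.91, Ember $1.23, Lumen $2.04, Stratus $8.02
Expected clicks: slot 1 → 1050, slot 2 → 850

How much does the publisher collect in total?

Sorting advertisers: $8.91 (Orion) > $8.02 (Stratus) > $6.94 (Rook) > …
Slot 1: Orion pays $8.02 × 1050 = $8421.00
Slot 2: Stratus pays $6.94 × 850 = $5899.00
Total = $14320.00

Total revenue: $14320.00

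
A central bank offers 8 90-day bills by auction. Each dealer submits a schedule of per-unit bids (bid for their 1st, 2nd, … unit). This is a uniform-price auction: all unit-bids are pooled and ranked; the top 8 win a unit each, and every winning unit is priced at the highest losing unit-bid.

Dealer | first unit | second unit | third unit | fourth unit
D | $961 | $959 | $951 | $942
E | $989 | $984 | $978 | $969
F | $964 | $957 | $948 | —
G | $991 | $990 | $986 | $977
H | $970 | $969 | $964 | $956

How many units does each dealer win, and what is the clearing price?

E 3, G 4, H 1; clearing price $969

All unit-bids, highest first — top 8: 991 (G-1), 990 (G-2), 989 (E-1), 986 (G-3), 984 (E-2), 978 (E-3), 977 (G-4), 970 (H-1)
First bid not allocated: $969.
Allocation: E 3, G 4, H 1.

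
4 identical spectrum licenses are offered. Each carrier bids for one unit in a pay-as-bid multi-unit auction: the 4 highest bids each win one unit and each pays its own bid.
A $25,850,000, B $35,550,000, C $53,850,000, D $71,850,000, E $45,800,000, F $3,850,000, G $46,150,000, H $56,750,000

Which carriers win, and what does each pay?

Ordering the bids: 71,850,000 (D), 56,750,000 (H), 53,850,000 (C), 46,150,000 (G), 45,800,000 (E), 35,550,000 (B), …
Top 4: D, H, C, G.
Each winner pays its own bid: D $71,850,000, H $56,750,000, C $53,850,000, G $46,150,000.

D $71,850,000, H $56,750,000, C $53,850,000, G $46,150,000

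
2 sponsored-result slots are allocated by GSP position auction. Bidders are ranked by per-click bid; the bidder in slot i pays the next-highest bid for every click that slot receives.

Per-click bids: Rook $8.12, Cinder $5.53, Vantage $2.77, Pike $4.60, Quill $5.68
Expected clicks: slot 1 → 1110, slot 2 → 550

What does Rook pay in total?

Ranked by bid: $8.12 (Rook) > $5.68 (Quill) > $5.53 (Cinder) > …
Rook holds slot 1 → pays next bid $5.68 × 1110 clicks = $6304.80.

Rook pays $6304.80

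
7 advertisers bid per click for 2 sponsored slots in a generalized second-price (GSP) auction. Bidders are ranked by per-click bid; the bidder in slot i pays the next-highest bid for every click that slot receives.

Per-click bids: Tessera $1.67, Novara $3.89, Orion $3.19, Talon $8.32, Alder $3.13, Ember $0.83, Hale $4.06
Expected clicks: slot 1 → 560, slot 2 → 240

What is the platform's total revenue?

Sorting advertisers: $8.32 (Talon) > $4.06 (Hale) > $3.89 (Novara) > …
Slot 1: Talon pays $4.06 × 560 = $2273.60
Slot 2: Hale pays $3.89 × 240 = $933.60
Total = $3207.20

Total revenue: $3207.20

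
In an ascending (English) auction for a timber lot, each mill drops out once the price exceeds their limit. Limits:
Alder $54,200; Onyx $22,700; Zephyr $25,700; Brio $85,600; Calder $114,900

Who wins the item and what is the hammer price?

Calder wins at $85,600

Limits ranked: 114,900 (Calder) > 85,600 (Brio) > 54,200 (Alder) > 25,700 (Zephyr) > 22,700 (Onyx)
Bidding ends when Brio exits at $85,600; Calder takes it.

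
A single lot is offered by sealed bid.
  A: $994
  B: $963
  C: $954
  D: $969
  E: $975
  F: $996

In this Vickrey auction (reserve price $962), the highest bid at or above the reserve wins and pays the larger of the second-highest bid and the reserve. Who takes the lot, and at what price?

F pays $994

Rule: the highest bid at or above the reserve wins and pays the larger of the second-highest bid and the reserve.
Bids ranked: 996 (F) > 994 (A) > 975 (E) > 969 (D) > 963 (B) > 954 (C)
Highest eligible bid: F at $996.
max(second-highest $994, reserve $962) = $994; the reserve does not bind.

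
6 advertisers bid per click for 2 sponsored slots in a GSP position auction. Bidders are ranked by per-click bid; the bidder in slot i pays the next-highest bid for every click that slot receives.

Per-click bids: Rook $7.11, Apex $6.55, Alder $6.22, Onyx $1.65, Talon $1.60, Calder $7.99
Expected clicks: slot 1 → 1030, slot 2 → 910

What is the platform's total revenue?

Total revenue: $13283.80

Ranked by bid: $7.99 (Calder) > $7.11 (Rook) > $6.55 (Apex) > …
Slot 1: Calder pays $7.11 × 1030 = $7323.30
Slot 2: Rook pays $6.55 × 910 = $5960.50
Total = $13283.80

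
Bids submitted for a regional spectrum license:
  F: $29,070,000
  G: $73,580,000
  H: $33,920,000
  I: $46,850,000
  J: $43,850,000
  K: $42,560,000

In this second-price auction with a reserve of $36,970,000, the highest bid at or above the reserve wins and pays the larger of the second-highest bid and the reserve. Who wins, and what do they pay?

Second-price auction with a reserve of $36,970,000: the highest bid at or above the reserve wins and pays the larger of the second-highest bid and the reserve.
Sorting bids: 73,580,000 (G) > 46,850,000 (I) > 43,850,000 (J) > 42,560,000 (K) > 33,920,000 (H) > 29,070,000 (F)
Highest eligible bid: G at $73,580,000.
Second-highest bid $46,850,000 exceeds the reserve $36,970,000 → payment $46,850,000.

G pays $46,850,000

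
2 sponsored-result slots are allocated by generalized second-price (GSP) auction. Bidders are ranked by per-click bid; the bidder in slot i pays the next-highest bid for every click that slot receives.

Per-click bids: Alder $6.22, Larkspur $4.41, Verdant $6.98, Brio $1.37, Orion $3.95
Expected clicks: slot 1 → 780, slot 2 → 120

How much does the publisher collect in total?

Total revenue: $5380.80

Ranked by bid: $6.98 (Verdant) > $6.22 (Alder) > $4.41 (Larkspur) > …
Slot 1: Verdant pays $6.22 × 780 = $4851.60
Slot 2: Alder pays $4.41 × 120 = $529.20
Total = $5380.80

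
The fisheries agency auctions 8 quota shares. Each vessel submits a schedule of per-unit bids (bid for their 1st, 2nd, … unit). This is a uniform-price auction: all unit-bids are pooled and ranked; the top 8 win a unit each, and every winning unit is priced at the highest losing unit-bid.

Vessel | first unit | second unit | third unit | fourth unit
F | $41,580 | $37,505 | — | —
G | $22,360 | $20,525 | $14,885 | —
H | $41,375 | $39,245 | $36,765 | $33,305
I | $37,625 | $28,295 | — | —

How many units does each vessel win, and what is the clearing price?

Pooled unit-bids ranked (top 8): 41,580 (F-1), 41,375 (H-1), 39,245 (H-2), 37,625 (I-1), 37,505 (F-2), 36,765 (H-3), 33,305 (H-4), 28,295 (I-2)
The (k+1)-th unit-bid is $22,360.
Allocation: F 2, H 4, I 2.

F 2, H 4, I 2; clearing price $22,360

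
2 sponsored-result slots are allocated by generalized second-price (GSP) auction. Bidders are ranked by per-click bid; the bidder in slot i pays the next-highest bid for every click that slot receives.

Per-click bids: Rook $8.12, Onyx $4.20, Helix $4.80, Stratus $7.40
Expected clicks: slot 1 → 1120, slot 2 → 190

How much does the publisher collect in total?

Per-click bids in order: $8.12 (Rook) > $7.40 (Stratus) > $4.80 (Helix) > …
Slot 1: Rook pays $7.40 × 1120 = $8288.00
Slot 2: Stratus pays $4.80 × 190 = $912.00
Total = $9200.00

Total revenue: $9200.00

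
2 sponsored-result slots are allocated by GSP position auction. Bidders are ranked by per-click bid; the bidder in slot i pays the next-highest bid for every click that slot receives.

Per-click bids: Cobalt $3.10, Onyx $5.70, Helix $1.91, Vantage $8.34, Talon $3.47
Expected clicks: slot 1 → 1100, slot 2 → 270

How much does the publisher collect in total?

Sorting advertisers: $8.34 (Vantage) > $5.70 (Onyx) > $3.47 (Talon) > …
Slot 1: Vantage pays $5.70 × 1100 = $6270.00
Slot 2: Onyx pays $3.47 × 270 = $936.90
Total = $7206.90

Total revenue: $7206.90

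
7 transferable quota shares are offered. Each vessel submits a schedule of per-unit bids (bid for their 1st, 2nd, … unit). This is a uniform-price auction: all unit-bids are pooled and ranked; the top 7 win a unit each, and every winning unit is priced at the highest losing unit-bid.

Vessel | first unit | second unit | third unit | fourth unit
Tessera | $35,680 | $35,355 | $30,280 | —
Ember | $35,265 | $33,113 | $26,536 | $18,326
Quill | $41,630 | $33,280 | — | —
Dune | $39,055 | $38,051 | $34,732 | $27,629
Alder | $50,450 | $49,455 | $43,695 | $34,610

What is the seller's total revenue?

Merging the schedules and taking the best 7: 50,450 (Alder-1), 49,455 (Alder-2), 43,695 (Alder-3), 41,630 (Quill-1), 39,055 (Dune-1), 38,051 (Dune-2), 35,680 (Tessera-1)
First bid not allocated: $35,355.
Allocation: Alder 3, Dune 2, Quill 1, Tessera 1. Every unit priced at $35,355.
Revenue = 7 × 35,355 = $247,485.

Total revenue: $247,485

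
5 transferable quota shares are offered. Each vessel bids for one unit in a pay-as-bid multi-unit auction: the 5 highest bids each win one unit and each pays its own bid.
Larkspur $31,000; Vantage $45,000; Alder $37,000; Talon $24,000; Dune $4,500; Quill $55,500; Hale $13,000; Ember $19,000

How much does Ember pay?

Ember pays $0

Ordering the bids: 55,500 (Quill), 45,000 (Vantage), 37,000 (Alder), 31,000 (Larkspur), 24,000 (Talon), 19,000 (Ember), 13,000 (Hale), …
Top 5: Quill, Vantage, Alder, Larkspur, Talon.
Ember does not win → $0.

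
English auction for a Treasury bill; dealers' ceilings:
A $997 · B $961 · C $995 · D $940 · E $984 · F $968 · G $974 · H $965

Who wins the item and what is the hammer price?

A wins at $995

Rule: the price rises until one bidder remains; the winner pays the price at which the last rival dropped out.
Limits in order: 997 (A) > 995 (C) > 984 (E) > 974 (G) > 968 (F) > 965 (H) > …
C is the last rival to drop out, at $995; A remains and wins at that price.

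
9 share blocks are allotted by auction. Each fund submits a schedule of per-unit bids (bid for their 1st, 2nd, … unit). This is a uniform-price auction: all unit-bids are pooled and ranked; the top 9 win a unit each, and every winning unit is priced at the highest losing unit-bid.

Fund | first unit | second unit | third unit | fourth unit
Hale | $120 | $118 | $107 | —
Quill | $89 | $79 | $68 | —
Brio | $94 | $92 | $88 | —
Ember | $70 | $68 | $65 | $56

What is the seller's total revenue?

Total revenue: $612

Merging the schedules and taking the best 9: 120 (Hale-1), 118 (Hale-2), 107 (Hale-3), 94 (Brio-1), 92 (Brio-2), 89 (Quill-1), 88 (Brio-3), 79 (Quill-2), 70 (Ember-1)
First bid not allocated: $68.
Allocation: Brio 3, Ember 1, Hale 3, Quill 2. Every unit priced at $68.
Revenue = 9 × 68 = $612.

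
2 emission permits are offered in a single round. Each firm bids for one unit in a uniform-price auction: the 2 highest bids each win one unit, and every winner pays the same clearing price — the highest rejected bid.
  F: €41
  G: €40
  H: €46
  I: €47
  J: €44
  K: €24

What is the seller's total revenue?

Ordering the bids: 47 (I), 46 (H), 44 (J), 41 (F), …
The 2 highest are I, H.
Clearing price = highest rejected bid = €44.
Total revenue = 2 × €44 = €88.

Total revenue: €88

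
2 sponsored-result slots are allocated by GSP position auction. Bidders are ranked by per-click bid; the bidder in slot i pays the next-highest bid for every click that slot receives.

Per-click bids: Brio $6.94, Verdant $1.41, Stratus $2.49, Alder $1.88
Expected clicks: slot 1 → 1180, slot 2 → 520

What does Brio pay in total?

Per-click bids in order: $6.94 (Brio) > $2.49 (Stratus) > $1.88 (Alder) > …
Brio holds slot 1 → pays next bid $2.49 × 1180 clicks = $2938.20.

Brio pays $2938.20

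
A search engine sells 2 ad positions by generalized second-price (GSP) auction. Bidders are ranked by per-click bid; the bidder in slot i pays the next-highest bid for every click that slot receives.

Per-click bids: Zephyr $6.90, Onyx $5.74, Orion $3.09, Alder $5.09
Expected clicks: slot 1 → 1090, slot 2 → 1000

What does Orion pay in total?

Orion pays $0.00

Ranked by bid: $6.90 (Zephyr) > $5.74 (Onyx) > $5.09 (Alder) > …
Orion ranks below slot 2 → no slot, pays nothing.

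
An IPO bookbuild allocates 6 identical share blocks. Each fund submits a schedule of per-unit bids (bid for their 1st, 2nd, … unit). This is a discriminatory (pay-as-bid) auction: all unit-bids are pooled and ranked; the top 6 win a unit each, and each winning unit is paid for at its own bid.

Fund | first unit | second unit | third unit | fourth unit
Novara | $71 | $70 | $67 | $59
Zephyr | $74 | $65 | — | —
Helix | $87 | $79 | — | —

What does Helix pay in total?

All unit-bids, highest first — top 6: 87 (Helix-1), 79 (Helix-2), 74 (Zephyr-1), 71 (Novara-1), 70 (Novara-2), 67 (Novara-3)
Next rejected bid: $65 (not a price — pay-as-bid).
Helix's winning unit-bids: 87 + 79 = $166.

Helix pays $166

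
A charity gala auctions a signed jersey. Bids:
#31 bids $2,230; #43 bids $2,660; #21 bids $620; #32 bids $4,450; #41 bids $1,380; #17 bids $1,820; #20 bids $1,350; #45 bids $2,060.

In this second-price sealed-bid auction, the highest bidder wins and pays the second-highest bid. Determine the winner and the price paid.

Bids ranked: 4,450 (#32) > 2,660 (#43) > 2,230 (#31) > 2,060 (#45) > 1,820 (#17) > 1,380 (#41) > …
#32 wins with the highest bid; price is set by the runner-up at $2,660.

#32 pays $2,660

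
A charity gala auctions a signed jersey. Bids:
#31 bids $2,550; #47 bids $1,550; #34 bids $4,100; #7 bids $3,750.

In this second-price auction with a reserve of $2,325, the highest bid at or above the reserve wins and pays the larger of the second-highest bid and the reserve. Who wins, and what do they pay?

Second-price auction with a reserve of $2,325: the highest bid at or above the reserve wins and pays the larger of the second-highest bid and the reserve.
Bids in order: 4,100 (#34) > 3,750 (#7) > 2,550 (#31) > 1,550 (#47)
Highest eligible bid: #34 at $4,100.
Second-highest bid $3,750 exceeds the reserve $2,325 → payment $3,750.

#34 pays $3,750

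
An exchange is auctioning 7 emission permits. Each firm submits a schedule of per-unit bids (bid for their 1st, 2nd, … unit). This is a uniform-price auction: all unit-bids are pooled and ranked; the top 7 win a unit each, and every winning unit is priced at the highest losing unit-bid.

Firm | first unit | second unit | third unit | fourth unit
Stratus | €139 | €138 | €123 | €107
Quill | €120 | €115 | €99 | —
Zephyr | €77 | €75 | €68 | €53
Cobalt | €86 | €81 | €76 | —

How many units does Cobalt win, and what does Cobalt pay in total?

Cobalt: 0 units, pays €0

Merging the schedules and taking the best 7: 139 (Stratus-1), 138 (Stratus-2), 123 (Stratus-3), 120 (Quill-1), 115 (Quill-2), 107 (Stratus-4), 99 (Quill-3)
The (k+1)-th unit-bid is €86.
Cobalt wins 0 unit(s) at €86 each.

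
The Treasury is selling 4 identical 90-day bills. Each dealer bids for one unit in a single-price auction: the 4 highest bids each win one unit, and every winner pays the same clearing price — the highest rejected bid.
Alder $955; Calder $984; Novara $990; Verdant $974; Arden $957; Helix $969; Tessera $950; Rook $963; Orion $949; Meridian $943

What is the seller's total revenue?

Ordering the bids: 990 (Novara), 984 (Calder), 974 (Verdant), 969 (Helix), 963 (Rook), 957 (Arden), …
Top 4: Novara, Calder, Verdant, Helix.
First losing bid is Rook's $963, which sets the uniform price.
Total revenue = 4 × $963 = $3,852.

Total revenue: $3,852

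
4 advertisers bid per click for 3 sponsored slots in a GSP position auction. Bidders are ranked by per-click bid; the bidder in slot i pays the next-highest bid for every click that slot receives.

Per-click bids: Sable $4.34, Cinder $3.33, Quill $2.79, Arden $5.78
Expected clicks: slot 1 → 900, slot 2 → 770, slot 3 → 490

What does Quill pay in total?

Per-click bids in order: $5.78 (Arden) > $4.34 (Sable) > $3.33 (Cinder) > $2.79 (Quill)
Quill ranks below slot 3 → no slot, pays nothing.

Quill pays $0.00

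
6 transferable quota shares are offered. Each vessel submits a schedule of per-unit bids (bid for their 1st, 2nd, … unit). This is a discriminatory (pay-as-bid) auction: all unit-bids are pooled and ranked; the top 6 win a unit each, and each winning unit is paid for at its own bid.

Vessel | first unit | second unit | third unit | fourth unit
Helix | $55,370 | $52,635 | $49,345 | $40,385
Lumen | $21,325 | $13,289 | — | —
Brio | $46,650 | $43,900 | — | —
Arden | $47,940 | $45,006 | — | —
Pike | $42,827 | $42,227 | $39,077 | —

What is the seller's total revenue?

Total revenue: $296,946

Pooled unit-bids ranked (top 6): 55,370 (Helix-1), 52,635 (Helix-2), 49,345 (Helix-3), 47,940 (Arden-1), 46,650 (Brio-1), 45,006 (Arden-2)
Next rejected bid: $43,900 (not a price — pay-as-bid).
Each winning unit pays its own bid.
Revenue = 55,370 + 52,635 + 49,345 + 47,940 + 46,650 + 45,006 = $296,946.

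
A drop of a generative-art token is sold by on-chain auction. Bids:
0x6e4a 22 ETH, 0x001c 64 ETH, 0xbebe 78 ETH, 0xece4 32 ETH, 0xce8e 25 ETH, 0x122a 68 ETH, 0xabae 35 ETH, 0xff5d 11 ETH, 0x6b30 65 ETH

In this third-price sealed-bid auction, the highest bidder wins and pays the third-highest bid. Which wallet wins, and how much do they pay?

Rule: the highest bidder wins and pays the third-highest bid.
Bids ranked: 78 (0xbebe) > 68 (0x122a) > 65 (0x6b30) > 64 (0x001c) > 35 (0xabae) > 32 (0xece4) > …
0xbebe wins; payment is bid #3 in the ranking = 65 ETH.

0xbebe pays 65 ETH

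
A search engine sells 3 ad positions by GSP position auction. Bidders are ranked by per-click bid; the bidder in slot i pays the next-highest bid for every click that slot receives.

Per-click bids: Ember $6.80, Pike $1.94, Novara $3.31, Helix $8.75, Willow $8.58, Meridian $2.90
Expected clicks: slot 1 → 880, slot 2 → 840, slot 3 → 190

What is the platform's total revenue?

Total revenue: $13891.30

Per-click bids in order: $8.75 (Helix) > $8.58 (Willow) > $6.80 (Ember) > $3.31 (Novara) > …
Slot 1: Helix pays $8.58 × 880 = $7550.40
Slot 2: Willow pays $6.80 × 840 = $5712.00
Slot 3: Ember pays $3.31 × 190 = $628.90
Total = $13891.30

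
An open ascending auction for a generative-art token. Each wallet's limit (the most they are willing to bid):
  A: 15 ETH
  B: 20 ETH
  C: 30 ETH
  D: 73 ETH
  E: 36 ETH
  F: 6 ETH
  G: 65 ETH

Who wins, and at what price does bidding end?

Limits ranked: 73 (D) > 65 (G) > 36 (E) > 30 (C) > 20 (B) > 15 (A) > …
Bidding ends when G exits at 65 ETH; D takes it.

D wins at 65 ETH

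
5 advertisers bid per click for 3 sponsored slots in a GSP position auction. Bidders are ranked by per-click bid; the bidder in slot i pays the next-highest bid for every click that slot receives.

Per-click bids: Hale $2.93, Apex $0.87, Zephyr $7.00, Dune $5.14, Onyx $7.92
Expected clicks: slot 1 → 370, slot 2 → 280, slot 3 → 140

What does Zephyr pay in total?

Ranked by bid: $7.92 (Onyx) > $7.00 (Zephyr) > $5.14 (Dune) > $2.93 (Hale) > …
Zephyr holds slot 2 → pays next bid $5.14 × 280 clicks = $1439.20.

Zephyr pays $1439.20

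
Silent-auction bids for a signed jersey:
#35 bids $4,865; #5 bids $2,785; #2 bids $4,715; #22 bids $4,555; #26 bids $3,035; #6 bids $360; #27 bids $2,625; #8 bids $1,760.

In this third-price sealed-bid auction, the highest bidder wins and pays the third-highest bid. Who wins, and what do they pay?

Bids ranked: 4,865 (#35) > 4,715 (#2) > 4,555 (#22) > 3,035 (#26) > 2,785 (#5) > 2,625 (#27) > …
#35 wins; payment is bid #3 in the ranking = $4,555.

#35 pays $4,555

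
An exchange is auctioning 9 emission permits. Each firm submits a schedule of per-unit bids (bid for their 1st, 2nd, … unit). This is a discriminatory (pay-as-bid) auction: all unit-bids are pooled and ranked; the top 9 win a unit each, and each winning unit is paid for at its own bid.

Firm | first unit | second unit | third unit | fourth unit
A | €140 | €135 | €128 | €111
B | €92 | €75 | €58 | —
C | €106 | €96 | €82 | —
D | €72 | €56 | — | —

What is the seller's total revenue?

Total revenue: €965

Merging the schedules and taking the best 9: 140 (A-1), 135 (A-2), 128 (A-3), 111 (A-4), 106 (C-1), 96 (C-2), 92 (B-1), 82 (C-3), 75 (B-2)
Next rejected bid: €72 (not a price — pay-as-bid).
Each winning unit pays its own bid.
Revenue = 140 + 135 + 128 + 111 + 106 + 96 + 92 + 82 + 75 = €965.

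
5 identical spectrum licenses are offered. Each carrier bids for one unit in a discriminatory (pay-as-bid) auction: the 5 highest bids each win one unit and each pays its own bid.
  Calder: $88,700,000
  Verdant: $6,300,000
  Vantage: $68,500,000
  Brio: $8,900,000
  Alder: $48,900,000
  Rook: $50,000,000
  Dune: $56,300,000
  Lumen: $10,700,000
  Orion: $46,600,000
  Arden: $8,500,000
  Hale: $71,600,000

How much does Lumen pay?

Lumen pays $0

Bids ranked high→low: 88,700,000 (Calder), 71,600,000 (Hale), 68,500,000 (Vantage), 56,300,000 (Dune), 50,000,000 (Rook), 48,900,000 (Alder), 46,600,000 (Orion), …
Winners (5 units): Calder, Hale, Vantage, Dune, Rook.
Lumen does not win → $0.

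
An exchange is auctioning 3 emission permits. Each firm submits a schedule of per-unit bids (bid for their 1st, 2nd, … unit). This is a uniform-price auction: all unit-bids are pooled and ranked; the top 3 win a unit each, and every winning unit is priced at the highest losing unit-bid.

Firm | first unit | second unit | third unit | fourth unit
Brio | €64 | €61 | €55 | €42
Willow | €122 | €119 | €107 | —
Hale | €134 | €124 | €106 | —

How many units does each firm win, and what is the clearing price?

Merging the schedules and taking the best 3: 134 (Hale-1), 124 (Hale-2), 122 (Willow-1)
The (k+1)-th unit-bid is €119.
Allocation: Hale 2, Willow 1.

Hale 2, Willow 1; clearing price €119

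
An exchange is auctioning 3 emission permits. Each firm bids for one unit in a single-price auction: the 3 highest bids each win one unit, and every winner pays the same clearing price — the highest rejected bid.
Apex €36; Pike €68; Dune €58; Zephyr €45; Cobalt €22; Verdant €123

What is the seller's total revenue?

Total revenue: €135

Sorting: 123 (Verdant), 68 (Pike), 58 (Dune), 45 (Zephyr), 36 (Apex), …
Winners (3 units): Verdant, Pike, Dune.
Clearing price = highest rejected bid = €45.
Total revenue = 3 × €45 = €135.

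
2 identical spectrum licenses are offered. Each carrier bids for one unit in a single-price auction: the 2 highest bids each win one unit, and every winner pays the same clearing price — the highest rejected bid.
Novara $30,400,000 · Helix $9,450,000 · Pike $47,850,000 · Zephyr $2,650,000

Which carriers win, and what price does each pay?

Pike, Novara; each pays $9,450,000

Ordering the bids: 47,850,000 (Pike), 30,400,000 (Novara), 9,450,000 (Helix), 2,650,000 (Zephyr)
Top 2: Pike, Novara.
Highest unsuccessful bid: $9,450,000 → clearing price.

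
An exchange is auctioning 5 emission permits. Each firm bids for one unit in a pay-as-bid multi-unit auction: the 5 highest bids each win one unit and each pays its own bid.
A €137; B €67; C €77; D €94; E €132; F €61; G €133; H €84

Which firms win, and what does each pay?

A €137, G €133, E €132, D €94, H €84

Sorting: 137 (A), 133 (G), 132 (E), 94 (D), 84 (H), 77 (C), 67 (B), …
Top 5: A, G, E, D, H.
Each winner pays its own bid: A €137, G €133, E €132, D €94, H €84.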